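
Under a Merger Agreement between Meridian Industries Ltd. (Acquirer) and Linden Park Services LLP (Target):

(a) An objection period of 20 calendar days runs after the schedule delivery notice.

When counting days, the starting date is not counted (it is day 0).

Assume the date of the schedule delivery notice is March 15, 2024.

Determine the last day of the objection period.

April 4, 2024

The last day of the objection period: 20 calendar days after March 15, 2024 is April 4, 2024.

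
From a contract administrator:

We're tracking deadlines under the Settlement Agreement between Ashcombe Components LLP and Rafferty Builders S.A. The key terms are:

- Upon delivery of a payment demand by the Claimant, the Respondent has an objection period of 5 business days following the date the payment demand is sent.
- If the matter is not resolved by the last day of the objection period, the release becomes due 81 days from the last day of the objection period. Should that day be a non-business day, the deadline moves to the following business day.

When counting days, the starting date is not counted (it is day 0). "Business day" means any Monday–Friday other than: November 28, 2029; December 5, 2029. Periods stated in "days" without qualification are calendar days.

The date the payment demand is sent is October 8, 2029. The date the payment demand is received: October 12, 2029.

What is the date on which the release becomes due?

From Monday, October 8, 2029, 5 business days (Oct 9, Oct 10, Oct 11, Oct 12, Oct 15, skipping weekends) brings us to Monday, October 15, 2029, which is the last day of the objection period.
The date on which the release becomes due: 81 calendar days after October 15, 2029 is January 4, 2030. January 4, 2030 is a Friday and is not a listed holiday, so no roll-forward applies.

January 4, 2030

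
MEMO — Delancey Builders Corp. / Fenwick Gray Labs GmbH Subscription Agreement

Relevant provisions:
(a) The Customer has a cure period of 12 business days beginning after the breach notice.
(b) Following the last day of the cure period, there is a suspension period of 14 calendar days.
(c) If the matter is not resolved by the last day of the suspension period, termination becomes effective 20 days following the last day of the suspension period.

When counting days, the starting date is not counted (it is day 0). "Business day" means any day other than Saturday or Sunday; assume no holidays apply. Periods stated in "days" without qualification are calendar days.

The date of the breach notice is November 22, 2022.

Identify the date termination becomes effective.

January 11, 2023

From Tuesday, November 22, 2022, 12 business days (Nov 23, Nov 24, Nov 25, Nov 28, …, Dec 6, Dec 7, Dec 8, skipping weekends) brings us to Thursday, December 8, 2022, which is the last day of the cure period.
Adding 14 calendar days to December 8, 2022 gives December 22, 2022, which is the last day of the suspension period.
The date termination becomes effective: December 22, 2022 + 20 days = January 11, 2023.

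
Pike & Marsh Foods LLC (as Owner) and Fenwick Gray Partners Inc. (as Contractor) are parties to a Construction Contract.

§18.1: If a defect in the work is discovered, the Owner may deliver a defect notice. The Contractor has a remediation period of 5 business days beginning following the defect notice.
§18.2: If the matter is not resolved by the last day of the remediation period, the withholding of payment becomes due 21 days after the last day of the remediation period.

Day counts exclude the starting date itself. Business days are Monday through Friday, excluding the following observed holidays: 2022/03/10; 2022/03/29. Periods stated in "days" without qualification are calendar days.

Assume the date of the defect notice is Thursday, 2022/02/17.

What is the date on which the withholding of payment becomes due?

2022/03/17

The last day of the remediation period: 5 business days after Thursday, 2022/02/17, skipping weekends — Feb 18, Feb 21, Feb 22, Feb 23, Feb 24 — lands on Thursday, 2022/02/24.
Adding 21 calendar days to 2022/02/24 gives 2022/03/17, which is the date on which the withholding of payment becomes due.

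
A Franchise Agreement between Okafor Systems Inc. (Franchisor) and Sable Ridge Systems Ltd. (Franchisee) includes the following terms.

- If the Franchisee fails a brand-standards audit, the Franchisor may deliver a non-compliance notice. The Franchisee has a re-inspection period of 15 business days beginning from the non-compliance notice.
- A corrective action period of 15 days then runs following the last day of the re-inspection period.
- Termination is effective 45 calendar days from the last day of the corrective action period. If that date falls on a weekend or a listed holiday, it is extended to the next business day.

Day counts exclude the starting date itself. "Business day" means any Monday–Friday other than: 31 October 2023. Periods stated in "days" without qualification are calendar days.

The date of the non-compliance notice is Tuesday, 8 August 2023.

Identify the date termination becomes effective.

30 October 2023

From Tuesday, 8 August 2023, 15 business days (Aug 9, Aug 10, Aug 11, Aug 14, …, Aug 25, Aug 28, Aug 29, skipping weekends) brings us to Tuesday, 29 August 2023, which is the last day of the re-inspection period.
Adding 15 calendar days to 29 August 2023 gives 13 September 2023, which is the last day of the corrective action period.
The date termination becomes effective: 13 September 2023 + 45 days = 28 October 2023. That falls on a Saturday, so it rolls to the next business day, Monday, 30 October 2023.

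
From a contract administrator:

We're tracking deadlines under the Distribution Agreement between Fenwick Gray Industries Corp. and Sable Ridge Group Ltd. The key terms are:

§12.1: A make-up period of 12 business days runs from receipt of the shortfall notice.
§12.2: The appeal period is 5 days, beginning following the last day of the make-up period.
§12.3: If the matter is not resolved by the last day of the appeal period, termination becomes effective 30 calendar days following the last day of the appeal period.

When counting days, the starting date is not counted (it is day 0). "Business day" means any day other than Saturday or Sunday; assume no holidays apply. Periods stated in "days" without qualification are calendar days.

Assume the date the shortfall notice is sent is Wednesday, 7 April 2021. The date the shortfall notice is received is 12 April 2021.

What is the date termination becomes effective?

The last day of the make-up period: counting 12 business days from Monday, 12 April 2021 (Apr 13, Apr 14, Apr 15, Apr 16, …, Apr 26, Apr 27, Apr 28, skipping weekends) reaches Wednesday, 28 April 2021.
The last day of the appeal period: 28 April 2021 + 5 days = 3 May 2021.
Adding 30 calendar days to 3 May 2021 gives 2 June 2021, which is the date termination becomes effective.

2 June 2021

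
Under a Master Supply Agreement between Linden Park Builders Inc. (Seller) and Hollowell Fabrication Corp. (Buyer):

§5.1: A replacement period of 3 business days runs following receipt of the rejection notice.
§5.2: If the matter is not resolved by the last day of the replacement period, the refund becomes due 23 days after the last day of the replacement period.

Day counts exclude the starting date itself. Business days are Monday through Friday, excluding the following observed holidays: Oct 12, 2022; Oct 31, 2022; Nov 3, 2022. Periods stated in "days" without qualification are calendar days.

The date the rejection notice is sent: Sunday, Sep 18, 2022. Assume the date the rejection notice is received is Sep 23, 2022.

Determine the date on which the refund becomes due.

The last day of the replacement period: 3 business days after Friday, Sep 23, 2022, skipping weekends — Sep 26, Sep 27, Sep 28 — lands on Wednesday, Sep 28, 2022.
The date on which the refund becomes due: 23 calendar days after Sep 28, 2022 is Oct 21, 2022.

Oct 21, 2022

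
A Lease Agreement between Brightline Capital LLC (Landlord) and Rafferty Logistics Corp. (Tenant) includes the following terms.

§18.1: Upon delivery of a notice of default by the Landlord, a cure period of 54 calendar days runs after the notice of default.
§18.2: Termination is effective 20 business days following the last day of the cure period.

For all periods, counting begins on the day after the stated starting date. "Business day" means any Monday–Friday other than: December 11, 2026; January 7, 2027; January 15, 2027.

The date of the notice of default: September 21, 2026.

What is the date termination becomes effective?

December 14, 2026

The last day of the cure period: September 21, 2026 + 54 days = November 14, 2026.
The date termination becomes effective: 20 business days after Saturday, November 14, 2026, skipping weekends and the listed holiday on Dec 11 — Nov 16, Nov 17, Nov 18, Nov 19, …, Dec 9, Dec 10, Dec 14 — lands on Monday, December 14, 2026.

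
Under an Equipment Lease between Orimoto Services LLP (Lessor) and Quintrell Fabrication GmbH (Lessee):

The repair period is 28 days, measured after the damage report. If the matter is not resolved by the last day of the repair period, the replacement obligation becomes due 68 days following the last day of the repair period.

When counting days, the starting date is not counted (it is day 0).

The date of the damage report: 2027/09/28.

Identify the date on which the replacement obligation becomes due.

The last day of the repair period: 2027/09/28 + 28 days = 2027/10/26.
The date on which the replacement obligation becomes due: 2027/10/26 + 68 days = 2028/01/02.

2028/01/02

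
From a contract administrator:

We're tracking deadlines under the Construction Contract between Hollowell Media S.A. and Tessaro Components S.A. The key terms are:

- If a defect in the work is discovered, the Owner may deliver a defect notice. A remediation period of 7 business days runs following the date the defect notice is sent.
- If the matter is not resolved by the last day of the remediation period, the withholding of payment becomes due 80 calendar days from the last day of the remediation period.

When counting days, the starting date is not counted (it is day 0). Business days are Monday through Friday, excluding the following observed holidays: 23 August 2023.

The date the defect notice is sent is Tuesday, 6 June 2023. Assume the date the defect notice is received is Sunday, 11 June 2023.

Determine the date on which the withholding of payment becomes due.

3 September 2023

The last day of the remediation period: counting 7 business days from Tuesday, 6 June 2023 (Jun 7, Jun 8, Jun 9, Jun 12, Jun 13, Jun 14, Jun 15, skipping weekends) reaches Thursday, 15 June 2023.
The date on which the withholding of payment becomes due: 80 calendar days after 15 June 2023 is 3 September 2023.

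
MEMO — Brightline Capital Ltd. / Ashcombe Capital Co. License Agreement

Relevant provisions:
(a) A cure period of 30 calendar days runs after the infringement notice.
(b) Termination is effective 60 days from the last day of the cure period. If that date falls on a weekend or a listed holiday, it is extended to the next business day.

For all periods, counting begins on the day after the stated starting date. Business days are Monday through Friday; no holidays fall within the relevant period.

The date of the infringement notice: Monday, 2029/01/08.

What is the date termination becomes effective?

The last day of the cure period: 2029/01/08 + 30 days = 2029/02/07.
The date termination becomes effective: 2029/02/07 + 60 days = 2029/04/08. That falls on a Sunday, so it rolls to the next business day, Monday, 2029/04/09.

2029/04/09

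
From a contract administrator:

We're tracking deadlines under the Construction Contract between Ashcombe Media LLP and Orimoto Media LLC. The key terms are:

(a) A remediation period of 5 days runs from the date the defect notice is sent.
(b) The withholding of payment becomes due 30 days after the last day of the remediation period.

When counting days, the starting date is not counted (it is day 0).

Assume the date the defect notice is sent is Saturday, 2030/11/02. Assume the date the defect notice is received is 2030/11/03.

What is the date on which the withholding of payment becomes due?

The last day of the remediation period: 5 calendar days after 2030/11/02 is 2030/11/07.
The date on which the withholding of payment becomes due: 2030/11/07 + 30 days = 2030/12/07.

2030/12/07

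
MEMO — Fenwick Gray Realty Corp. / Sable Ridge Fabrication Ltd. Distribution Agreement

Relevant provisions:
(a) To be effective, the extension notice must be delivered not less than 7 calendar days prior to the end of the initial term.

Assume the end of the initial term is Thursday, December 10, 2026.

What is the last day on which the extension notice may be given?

December 10, 2026 minus 7 days is December 3, 2026.

December 3, 2026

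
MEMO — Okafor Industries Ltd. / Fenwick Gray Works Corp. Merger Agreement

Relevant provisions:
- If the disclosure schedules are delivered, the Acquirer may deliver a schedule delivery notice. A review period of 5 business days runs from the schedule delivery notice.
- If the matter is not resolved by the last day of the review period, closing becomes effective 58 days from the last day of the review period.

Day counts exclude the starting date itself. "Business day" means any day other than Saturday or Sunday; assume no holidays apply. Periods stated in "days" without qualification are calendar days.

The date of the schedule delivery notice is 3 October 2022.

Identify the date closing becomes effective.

The last day of the review period: counting 5 business days from Monday, 3 October 2022 (Oct 4, Oct 5, Oct 6, Oct 7, Oct 10, skipping weekends) reaches Monday, 10 October 2022.
The date closing becomes effective: 10 October 2022 + 58 days = 7 December 2022.

7 December 2022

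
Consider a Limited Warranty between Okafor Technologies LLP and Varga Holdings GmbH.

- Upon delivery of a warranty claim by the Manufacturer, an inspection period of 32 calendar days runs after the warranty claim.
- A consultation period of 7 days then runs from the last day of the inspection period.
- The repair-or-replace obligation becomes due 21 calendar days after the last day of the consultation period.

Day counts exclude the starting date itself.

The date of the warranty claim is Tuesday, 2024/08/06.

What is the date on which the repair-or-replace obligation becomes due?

2024/10/05

The last day of the inspection period: 32 calendar days after 2024/08/06 is 2024/09/07.
The last day of the consultation period: 2024/09/07 + 7 days = 2024/09/14.
Adding 21 calendar days to 2024/09/14 gives 2024/10/05, which is the date on which the repair-or-replace obligation becomes due.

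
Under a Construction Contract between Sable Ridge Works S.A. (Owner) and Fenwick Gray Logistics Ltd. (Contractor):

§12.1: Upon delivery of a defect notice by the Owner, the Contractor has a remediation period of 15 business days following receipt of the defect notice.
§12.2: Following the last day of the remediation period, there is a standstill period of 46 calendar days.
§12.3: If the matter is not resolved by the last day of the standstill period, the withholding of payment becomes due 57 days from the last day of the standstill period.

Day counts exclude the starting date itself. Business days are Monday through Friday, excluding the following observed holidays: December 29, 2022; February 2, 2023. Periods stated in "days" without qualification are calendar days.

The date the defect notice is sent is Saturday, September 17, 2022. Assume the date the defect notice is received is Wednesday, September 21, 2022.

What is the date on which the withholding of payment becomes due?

January 23, 2023

The last day of the remediation period: counting 15 business days from Wednesday, September 21, 2022 (Sep 22, Sep 23, Sep 26, Sep 27, …, Oct 10, Oct 11, Oct 12, skipping weekends) reaches Wednesday, October 12, 2022.
The last day of the standstill period: October 12, 2022 + 46 days = November 27, 2022.
The date on which the withholding of payment becomes due: 57 calendar days after November 27, 2022 is January 23, 2023.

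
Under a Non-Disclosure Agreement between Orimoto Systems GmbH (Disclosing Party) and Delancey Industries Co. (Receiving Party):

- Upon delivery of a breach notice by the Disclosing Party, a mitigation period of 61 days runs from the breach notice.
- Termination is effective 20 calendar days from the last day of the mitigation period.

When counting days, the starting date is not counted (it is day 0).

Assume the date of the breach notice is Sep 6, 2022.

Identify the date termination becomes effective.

Nov 26, 2022

The last day of the mitigation period: 61 calendar days after Sep 6, 2022 is Nov 6, 2022.
Adding 20 calendar days to Nov 6, 2022 gives Nov 26, 2022, which is the date termination becomes effective.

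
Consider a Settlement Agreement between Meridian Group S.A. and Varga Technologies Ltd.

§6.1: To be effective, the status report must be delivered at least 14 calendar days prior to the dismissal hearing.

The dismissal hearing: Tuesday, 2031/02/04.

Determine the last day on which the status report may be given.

2031/01/21

Counting back 14 calendar days from 2031/02/04 gives 2031/01/21.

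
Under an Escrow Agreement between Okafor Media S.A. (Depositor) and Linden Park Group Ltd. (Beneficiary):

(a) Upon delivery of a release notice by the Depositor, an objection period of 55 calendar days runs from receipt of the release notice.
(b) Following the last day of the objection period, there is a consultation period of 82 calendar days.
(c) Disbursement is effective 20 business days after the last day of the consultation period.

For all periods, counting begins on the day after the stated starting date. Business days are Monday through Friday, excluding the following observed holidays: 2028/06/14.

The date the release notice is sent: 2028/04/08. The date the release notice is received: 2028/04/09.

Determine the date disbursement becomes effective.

The last day of the objection period: 2028/04/09 + 55 days = 2028/06/03.
Adding 82 calendar days to 2028/06/03 gives 2028/08/24, which is the last day of the consultation period.
The date disbursement becomes effective: counting 20 business days from Thursday, 2028/08/24 (Aug 25, Aug 28, Aug 29, Aug 30, …, Sep 19, Sep 20, Sep 21, skipping weekends) reaches Thursday, 2028/09/21.

2028/09/21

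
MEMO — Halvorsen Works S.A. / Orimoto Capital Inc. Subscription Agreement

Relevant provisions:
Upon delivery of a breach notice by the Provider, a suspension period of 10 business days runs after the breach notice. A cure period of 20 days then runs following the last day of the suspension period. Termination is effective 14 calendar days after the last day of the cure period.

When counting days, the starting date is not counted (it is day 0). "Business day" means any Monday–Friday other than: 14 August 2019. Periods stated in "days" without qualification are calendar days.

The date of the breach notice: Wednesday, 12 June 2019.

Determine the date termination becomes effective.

From Wednesday, 12 June 2019, 10 business days (Jun 13, Jun 14, Jun 17, Jun 18, Jun 19, Jun 20, Jun 21, Jun 24, Jun 25, Jun 26, skipping weekends) brings us to Wednesday, 26 June 2019, which is the last day of the suspension period.
Adding 20 calendar days to 26 June 2019 gives 16 July 2019, which is the last day of the cure period.
The date termination becomes effective: 16 July 2019 + 14 days = 30 July 2019.

30 July 2019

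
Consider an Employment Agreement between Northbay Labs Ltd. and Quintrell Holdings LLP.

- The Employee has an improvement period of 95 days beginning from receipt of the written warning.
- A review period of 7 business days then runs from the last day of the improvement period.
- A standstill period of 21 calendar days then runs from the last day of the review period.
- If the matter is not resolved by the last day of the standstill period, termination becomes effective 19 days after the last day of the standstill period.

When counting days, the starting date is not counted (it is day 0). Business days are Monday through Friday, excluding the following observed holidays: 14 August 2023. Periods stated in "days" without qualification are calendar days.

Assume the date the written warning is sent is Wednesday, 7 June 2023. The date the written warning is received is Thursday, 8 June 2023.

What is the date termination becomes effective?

30 October 2023

The last day of the improvement period: 95 calendar days after 8 June 2023 is 11 September 2023.
From Monday, 11 September 2023, 7 business days (Sep 12, Sep 13, Sep 14, Sep 15, Sep 18, Sep 19, Sep 20, skipping weekends) brings us to Wednesday, 20 September 2023, which is the last day of the review period.
Adding 21 calendar days to 20 September 2023 gives 11 October 2023, which is the last day of the standstill period.
Adding 19 calendar days to 11 October 2023 gives 30 October 2023, which is the date termination becomes effective.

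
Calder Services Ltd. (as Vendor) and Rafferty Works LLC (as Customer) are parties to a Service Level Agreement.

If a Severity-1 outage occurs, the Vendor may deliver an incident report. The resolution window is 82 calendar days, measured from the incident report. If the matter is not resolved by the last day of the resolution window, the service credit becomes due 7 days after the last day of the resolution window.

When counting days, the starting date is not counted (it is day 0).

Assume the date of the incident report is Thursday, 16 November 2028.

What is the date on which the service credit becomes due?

13 February 2029

The last day of the resolution window: 82 calendar days after 16 November 2028 is 6 February 2029.
Adding 7 calendar days to 6 February 2029 gives 13 February 2029, which is the date on which the service credit becomes due.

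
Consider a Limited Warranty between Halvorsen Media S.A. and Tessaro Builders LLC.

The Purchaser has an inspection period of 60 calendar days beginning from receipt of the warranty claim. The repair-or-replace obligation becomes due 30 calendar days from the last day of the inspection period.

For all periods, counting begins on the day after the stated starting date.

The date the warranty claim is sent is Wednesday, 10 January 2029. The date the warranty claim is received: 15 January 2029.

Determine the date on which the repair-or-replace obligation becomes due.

15 April 2029

Adding 60 calendar days to 15 January 2029 gives 16 March 2029, which is the last day of the inspection period.
Adding 30 calendar days to 16 March 2029 gives 15 April 2029, which is the date on which the repair-or-replace obligation becomes due.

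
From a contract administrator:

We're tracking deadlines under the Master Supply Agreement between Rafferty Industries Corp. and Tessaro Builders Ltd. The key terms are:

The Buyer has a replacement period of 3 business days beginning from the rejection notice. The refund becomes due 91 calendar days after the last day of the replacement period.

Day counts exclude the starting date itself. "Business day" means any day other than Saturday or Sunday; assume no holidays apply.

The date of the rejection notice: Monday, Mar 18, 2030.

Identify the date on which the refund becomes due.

Jun 20, 2030

From Monday, Mar 18, 2030, 3 business days (Mar 19, Mar 20, Mar 21, skipping weekends) brings us to Thursday, Mar 21, 2030, which is the last day of the replacement period.
The date on which the refund becomes due: Mar 21, 2030 + 91 days = Jun 20, 2030.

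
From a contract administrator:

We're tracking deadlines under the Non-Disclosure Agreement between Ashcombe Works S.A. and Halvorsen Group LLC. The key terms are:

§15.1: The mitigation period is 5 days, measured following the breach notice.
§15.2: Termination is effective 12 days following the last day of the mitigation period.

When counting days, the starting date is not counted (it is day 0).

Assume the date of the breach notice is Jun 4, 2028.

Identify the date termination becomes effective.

The last day of the mitigation period: 5 calendar days after Jun 4, 2028 is Jun 9, 2028.
The date termination becomes effective: Jun 9, 2028 + 12 days = Jun 21, 2028.

Jun 21, 2028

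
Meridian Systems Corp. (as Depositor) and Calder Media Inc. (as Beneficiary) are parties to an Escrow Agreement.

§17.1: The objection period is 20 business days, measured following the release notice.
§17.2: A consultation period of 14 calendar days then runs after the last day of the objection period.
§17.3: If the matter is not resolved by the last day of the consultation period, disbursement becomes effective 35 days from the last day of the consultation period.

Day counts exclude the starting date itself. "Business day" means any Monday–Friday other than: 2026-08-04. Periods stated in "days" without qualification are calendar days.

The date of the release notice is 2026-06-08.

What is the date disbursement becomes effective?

The last day of the objection period: counting 20 business days from Monday, 2026-06-08 (Jun 9, Jun 10, Jun 11, Jun 12, …, Jul 2, Jul 3, Jul 6, skipping weekends) reaches Monday, 2026-07-06.
Adding 14 calendar days to 2026-07-06 gives 2026-07-20, which is the last day of the consultation period.
Adding 35 calendar days to 2026-07-20 gives 2026-08-24, which is the date disbursement becomes effective.

2026-08-24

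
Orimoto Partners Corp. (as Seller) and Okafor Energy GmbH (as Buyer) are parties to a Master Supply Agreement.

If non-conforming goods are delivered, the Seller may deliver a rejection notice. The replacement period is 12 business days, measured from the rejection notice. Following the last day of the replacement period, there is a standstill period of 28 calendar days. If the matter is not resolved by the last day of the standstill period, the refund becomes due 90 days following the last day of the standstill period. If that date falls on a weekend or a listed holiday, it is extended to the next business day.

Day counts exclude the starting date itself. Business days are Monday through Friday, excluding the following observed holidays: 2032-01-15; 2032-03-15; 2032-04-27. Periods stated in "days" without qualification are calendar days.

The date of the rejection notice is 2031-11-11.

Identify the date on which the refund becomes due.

The last day of the replacement period: counting 12 business days from Tuesday, 2031-11-11 (Nov 12, Nov 13, Nov 14, Nov 17, …, Nov 25, Nov 26, Nov 27, skipping weekends) reaches Thursday, 2031-11-27.
The last day of the standstill period: 2031-11-27 + 28 days = 2031-12-25.
The date on which the refund becomes due: 90 calendar days after 2031-12-25 is 2032-03-24. 2032-03-24 is a Wednesday and is not a listed holiday, so no roll-forward applies.

2032-03-24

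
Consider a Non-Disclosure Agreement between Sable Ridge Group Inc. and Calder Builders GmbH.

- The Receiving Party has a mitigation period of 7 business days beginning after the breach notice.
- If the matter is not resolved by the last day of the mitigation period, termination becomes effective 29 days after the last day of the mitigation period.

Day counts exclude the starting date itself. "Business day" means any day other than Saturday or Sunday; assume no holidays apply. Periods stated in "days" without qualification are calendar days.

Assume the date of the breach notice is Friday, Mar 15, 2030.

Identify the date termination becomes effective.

Apr 24, 2030

The last day of the mitigation period: counting 7 business days from Friday, Mar 15, 2030 (Mar 18, Mar 19, Mar 20, Mar 21, Mar 22, Mar 25, Mar 26, skipping weekends) reaches Tuesday, Mar 26, 2030.
Adding 29 calendar days to Mar 26, 2030 gives Apr 24, 2030, which is the date termination becomes effective.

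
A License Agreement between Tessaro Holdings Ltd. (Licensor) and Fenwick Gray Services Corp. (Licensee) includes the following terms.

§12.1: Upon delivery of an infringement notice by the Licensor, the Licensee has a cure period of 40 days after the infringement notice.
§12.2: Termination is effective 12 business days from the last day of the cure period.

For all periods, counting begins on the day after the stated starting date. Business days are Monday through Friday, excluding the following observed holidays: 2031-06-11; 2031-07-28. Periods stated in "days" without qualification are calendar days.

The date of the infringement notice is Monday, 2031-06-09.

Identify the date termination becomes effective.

The last day of the cure period: 2031-06-09 + 40 days = 2031-07-19.
The date termination becomes effective: counting 12 business days from Saturday, 2031-07-19 (Jul 21, Jul 22, Jul 23, Jul 24, …, Aug 4, Aug 5, Aug 6, skipping weekends and the listed holiday on Jul 28) reaches Wednesday, 2031-08-06.

2031-08-06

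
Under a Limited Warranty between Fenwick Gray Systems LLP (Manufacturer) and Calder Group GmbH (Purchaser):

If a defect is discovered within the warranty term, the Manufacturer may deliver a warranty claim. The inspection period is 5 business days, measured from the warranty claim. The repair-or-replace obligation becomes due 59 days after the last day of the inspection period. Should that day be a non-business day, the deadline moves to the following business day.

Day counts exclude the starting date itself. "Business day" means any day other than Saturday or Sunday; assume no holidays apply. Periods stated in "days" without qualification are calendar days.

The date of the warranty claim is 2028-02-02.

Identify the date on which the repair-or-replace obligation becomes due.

The last day of the inspection period: counting 5 business days from Wednesday, 2028-02-02 (Feb 3, Feb 4, Feb 7, Feb 8, Feb 9, skipping weekends) reaches Wednesday, 2028-02-09.
The date on which the repair-or-replace obligation becomes due: 59 calendar days after 2028-02-09 is 2028-04-08. That falls on a Saturday, so it rolls to the next business day, Monday, 2028-04-10.

2028-04-10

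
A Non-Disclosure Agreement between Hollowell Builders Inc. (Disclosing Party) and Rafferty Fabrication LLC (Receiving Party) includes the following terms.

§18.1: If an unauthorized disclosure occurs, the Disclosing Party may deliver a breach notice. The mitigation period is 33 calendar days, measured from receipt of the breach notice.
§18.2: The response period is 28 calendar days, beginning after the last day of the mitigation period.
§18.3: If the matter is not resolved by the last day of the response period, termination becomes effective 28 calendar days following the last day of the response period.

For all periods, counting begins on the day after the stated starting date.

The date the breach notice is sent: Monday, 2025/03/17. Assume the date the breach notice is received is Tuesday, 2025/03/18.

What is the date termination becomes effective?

2025/06/15

The last day of the mitigation period: 2025/03/18 + 33 days = 2025/04/20.
The last day of the response period: 2025/04/20 + 28 days = 2025/05/18.
The date termination becomes effective: 28 calendar days after 2025/05/18 is 2025/06/15.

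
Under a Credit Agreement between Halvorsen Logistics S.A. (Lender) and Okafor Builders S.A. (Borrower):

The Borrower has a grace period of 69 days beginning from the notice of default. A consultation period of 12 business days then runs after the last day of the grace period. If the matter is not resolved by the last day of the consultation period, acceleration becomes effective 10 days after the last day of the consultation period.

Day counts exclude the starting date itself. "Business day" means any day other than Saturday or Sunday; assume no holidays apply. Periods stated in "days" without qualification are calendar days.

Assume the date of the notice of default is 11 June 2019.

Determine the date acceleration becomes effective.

14 September 2019

The last day of the grace period: 11 June 2019 + 69 days = 19 August 2019.
From Monday, 19 August 2019, 12 business days (Aug 20, Aug 21, Aug 22, Aug 23, …, Sep 2, Sep 3, Sep 4, skipping weekends) brings us to Wednesday, 4 September 2019, which is the last day of the consultation period.
Adding 10 calendar days to 4 September 2019 gives 14 September 2019, which is the date acceleration becomes effective.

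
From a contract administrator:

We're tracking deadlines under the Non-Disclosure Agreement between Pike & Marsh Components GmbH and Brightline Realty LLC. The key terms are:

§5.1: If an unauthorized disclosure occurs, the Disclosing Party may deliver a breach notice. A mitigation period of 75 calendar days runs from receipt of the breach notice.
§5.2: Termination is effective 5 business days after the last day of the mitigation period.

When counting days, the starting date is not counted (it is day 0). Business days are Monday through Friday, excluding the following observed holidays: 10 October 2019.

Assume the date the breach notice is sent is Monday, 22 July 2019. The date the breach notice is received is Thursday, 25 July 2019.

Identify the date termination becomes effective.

16 October 2019

Adding 75 calendar days to 25 July 2019 gives 8 October 2019, which is the last day of the mitigation period.
From Tuesday, 8 October 2019, 5 business days (Oct 9, Oct 11, Oct 14, Oct 15, Oct 16, skipping weekends and the listed holiday on Oct 10) brings us to Wednesday, 16 October 2019, which is the date termination becomes effective.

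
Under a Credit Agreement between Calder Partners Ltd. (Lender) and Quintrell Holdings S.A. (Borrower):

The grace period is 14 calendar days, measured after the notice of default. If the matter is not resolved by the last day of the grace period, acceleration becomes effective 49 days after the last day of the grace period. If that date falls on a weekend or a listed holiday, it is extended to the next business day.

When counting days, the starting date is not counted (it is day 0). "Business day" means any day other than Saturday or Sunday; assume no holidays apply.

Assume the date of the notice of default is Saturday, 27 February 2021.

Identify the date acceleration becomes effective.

The last day of the grace period: 14 calendar days after 27 February 2021 is 13 March 2021.
Adding 49 calendar days to 13 March 2021 gives 1 May 2021, which is the date acceleration becomes effective. That falls on a Saturday, so it rolls to the next business day, Monday, 3 May 2021.

3 May 2021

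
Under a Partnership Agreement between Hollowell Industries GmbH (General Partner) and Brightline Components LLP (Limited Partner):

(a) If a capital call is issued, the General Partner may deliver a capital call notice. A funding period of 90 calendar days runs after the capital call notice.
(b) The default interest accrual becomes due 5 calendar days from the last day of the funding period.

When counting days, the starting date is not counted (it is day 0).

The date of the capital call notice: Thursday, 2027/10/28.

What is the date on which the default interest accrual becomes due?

Adding 90 calendar days to 2027/10/28 gives 2028/01/26, which is the last day of the funding period.
Adding 5 calendar days to 2028/01/26 gives 2028/01/31, which is the date on which the default interest accrual becomes due.

2028/01/31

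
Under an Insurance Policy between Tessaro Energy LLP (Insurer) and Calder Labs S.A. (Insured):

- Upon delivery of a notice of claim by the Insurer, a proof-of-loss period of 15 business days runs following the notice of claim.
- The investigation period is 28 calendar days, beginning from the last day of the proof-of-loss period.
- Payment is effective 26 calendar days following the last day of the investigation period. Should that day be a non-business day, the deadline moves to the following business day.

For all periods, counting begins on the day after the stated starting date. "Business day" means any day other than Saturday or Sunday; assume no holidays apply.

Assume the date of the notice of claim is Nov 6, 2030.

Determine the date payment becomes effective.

Jan 20, 2031

The last day of the proof-of-loss period: counting 15 business days from Wednesday, Nov 6, 2030 (Nov 7, Nov 8, Nov 11, Nov 12, …, Nov 25, Nov 26, Nov 27, skipping weekends) reaches Wednesday, Nov 27, 2030.
Adding 28 calendar days to Nov 27, 2030 gives Dec 25, 2030, which is the last day of the investigation period.
The date payment becomes effective: Dec 25, 2030 + 26 days = Jan 20, 2031. Jan 20, 2031 is a Monday, so no roll-forward applies.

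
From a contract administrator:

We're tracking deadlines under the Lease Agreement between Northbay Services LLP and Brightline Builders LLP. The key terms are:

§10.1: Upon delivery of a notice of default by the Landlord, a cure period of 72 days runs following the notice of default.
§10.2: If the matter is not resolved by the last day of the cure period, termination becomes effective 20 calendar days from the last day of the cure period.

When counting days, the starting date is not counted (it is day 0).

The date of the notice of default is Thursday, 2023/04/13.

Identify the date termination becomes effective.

2023/07/14

The last day of the cure period: 72 calendar days after 2023/04/13 is 2023/06/24.
Adding 20 calendar days to 2023/06/24 gives 2023/07/14, which is the date termination becomes effective.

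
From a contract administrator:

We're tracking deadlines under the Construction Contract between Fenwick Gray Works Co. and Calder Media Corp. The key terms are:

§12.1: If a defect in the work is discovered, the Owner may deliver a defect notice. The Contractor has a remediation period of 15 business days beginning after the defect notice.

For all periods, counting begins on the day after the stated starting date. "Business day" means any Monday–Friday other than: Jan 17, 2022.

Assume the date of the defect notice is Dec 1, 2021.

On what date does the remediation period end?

The last day of the remediation period: 15 business days after Wednesday, Dec 1, 2021, skipping weekends — Dec 2, Dec 3, Dec 6, Dec 7, …, Dec 20, Dec 21, Dec 22 — lands on Wednesday, Dec 22, 2021.

Dec 22, 2021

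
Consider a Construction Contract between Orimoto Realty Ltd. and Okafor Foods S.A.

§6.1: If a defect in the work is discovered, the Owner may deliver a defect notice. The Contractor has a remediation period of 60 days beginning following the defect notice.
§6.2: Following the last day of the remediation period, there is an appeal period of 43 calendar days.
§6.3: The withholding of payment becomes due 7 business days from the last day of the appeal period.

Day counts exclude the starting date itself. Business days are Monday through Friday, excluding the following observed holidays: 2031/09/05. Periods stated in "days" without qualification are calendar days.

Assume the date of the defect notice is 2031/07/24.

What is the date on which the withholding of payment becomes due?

The last day of the remediation period: 2031/07/24 + 60 days = 2031/09/22.
The last day of the appeal period: 43 calendar days after 2031/09/22 is 2031/11/04.
The date on which the withholding of payment becomes due: 7 business days after Tuesday, 2031/11/04, skipping weekends — Nov 5, Nov 6, Nov 7, Nov 10, Nov 11, Nov 12, Nov 13 — lands on Thursday, 2031/11/13.

2031/11/13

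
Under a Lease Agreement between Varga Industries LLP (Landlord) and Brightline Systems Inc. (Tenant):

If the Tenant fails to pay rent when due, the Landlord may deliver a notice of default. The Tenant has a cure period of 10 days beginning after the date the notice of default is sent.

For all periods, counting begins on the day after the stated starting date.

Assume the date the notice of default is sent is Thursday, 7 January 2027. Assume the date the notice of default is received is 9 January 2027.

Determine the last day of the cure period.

17 January 2027

The last day of the cure period: 7 January 2027 + 10 days = 17 January 2027.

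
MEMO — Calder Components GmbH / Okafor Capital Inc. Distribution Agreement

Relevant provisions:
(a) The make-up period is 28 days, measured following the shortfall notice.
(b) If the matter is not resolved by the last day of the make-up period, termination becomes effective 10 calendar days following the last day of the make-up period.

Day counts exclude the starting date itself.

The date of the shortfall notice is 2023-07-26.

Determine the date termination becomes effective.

2023-09-02

The last day of the make-up period: 28 calendar days after 2023-07-26 is 2023-08-23.
The date termination becomes effective: 2023-08-23 + 10 days = 2023-09-02.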